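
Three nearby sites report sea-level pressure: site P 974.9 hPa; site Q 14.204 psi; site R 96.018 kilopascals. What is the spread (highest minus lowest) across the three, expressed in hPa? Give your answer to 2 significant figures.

19 hPa

site Q: 14.204 psi = 979.33 hPa.
site R: 96.018 kPa = 960.18 hPa.
Spread: 979.33 − 960.18 = 19 hPa.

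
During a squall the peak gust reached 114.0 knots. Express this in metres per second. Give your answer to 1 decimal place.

1 kt = 0.514444 m/s, so 114.0 × 0.514444 = 58.6 m/s.

58.6 m/s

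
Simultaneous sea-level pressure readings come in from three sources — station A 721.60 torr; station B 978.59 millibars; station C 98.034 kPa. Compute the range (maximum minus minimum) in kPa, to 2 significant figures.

station A: 721.60 mmHg = 96.205 kPa.
station B: 978.59 mb = 97.859 kPa.
Spread: 98.034 − 96.205 = 1.8 kPa.

1.8 kPa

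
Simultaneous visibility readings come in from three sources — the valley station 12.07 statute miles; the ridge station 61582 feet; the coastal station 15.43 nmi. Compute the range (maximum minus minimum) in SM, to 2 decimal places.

the ridge station: 61582 ft = 11.6633 SM.
the coastal station: 15.43 nmi = 17.7565 SM.
Spread: 17.7565 − 11.6633 = 6.09 SM.

6.09 SM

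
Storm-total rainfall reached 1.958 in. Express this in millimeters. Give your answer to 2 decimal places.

49.73 mm

1 in = 25.4 mm, so 1.958 × 25.4 = 49.73 mm.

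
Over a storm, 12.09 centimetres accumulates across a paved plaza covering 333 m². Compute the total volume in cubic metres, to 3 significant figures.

Depth: 12.09 cm × 10 = 120.9 mm.
1 mm over 1 m² is 1 L, so volume = 120.9 × 333 = 40259.7 L = 40.3 m³.

40.3 cubic metres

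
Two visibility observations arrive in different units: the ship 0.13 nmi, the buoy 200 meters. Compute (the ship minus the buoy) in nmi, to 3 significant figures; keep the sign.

the buoy: 200 m = 0.107991 nmi.
Difference: 0.130000 − 0.107991 = 0.0220 nmi.

0.0220 nmi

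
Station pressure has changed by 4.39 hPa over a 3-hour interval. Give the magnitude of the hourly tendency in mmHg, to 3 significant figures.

4.39 hPa / 3 h × 0.750062 mmHg/hPa = 1.10 mmHg/h.

1.10 mmHg per hour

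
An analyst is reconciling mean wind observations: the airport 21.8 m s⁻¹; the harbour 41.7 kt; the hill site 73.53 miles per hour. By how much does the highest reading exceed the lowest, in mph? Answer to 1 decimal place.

25.5 mph

the airport: 21.8 m/s = 48.765 mph.
the harbour: 41.7 kt = 47.988 mph.
Spread: 73.530 − 47.988 = 25.5 mph.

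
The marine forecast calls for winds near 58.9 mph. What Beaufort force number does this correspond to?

Beaufort force 10

58.9 mph = 26.3 m/s, which is Beaufort 10 (storm, 24.5–28.4 m/s).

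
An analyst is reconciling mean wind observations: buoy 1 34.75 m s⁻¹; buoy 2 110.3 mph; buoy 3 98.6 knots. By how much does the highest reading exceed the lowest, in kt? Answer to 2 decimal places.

31.05 kt

buoy 1: 34.75 m/s = 67.5486 kt.
buoy 2: 110.3 mph = 95.8481 kt.
Spread: 98.6000 − 67.5486 = 31.05 kt.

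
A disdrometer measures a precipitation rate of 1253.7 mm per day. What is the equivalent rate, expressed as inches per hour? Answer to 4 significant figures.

1253.7 mm/day × 0.0393701 in/mm × 0.0416667 day/hour = 2.057 in/hour.

2.057 in/hour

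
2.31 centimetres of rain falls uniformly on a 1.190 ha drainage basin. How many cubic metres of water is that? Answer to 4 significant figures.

274.9 cubic metres

Depth: 2.31 cm × 10 = 23.1 mm.
Area: 1.190 ha = 11900 m².
1 mm over 1 m² is 1 L, so volume = 23.1 × 11900 = 274890 L = 274.9 m³.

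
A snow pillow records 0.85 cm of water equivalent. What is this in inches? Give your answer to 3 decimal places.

1 cm = 0.393701 in, so 0.85 × 0.393701 = 0.335 in.

0.335 in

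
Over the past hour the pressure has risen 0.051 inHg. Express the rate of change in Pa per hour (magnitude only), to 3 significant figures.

0.051 inHg / 1 h × 3386.39 Pa/inHg = 173 Pa/h.

173 Pa per hour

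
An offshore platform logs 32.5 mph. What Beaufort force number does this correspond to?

Beaufort force 7

32.5 mph = 14.5 m/s, which is Beaufort 7 (near gale, 13.9–17.1 m/s).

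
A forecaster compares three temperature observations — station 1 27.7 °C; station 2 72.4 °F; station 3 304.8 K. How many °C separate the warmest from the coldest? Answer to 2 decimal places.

station 2: 72.4 °F = 22.444 °C.
station 3: 304.8 K = 31.650 °C.
Spread: 31.650 − 22.444 = 9.206 °C.

9.21 °C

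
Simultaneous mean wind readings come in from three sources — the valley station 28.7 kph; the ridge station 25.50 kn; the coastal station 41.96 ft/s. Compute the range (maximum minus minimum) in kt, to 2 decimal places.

the valley station: 28.7 km/h = 15.4968 kt.
the coastal station: 41.96 ft/s = 24.8606 kt.
Spread: 25.5000 − 15.4968 = 10.00 kt.

10.00 kt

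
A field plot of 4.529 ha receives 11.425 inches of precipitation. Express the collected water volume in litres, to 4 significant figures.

Depth: 11.425 in × 25.4 = 290.195 mm.
Area: 4.529 ha = 45290 m².
1 mm over 1 m² is 1 L, so volume = 290.195 × 45290 = 13142932 L ≈ 13140000 L.

13140000 litres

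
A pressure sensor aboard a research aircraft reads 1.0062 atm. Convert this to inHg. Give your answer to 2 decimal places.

30.11 inHg

1 atm = 29.9213 inHg, so 1.0062 × 29.9213 = 30.11 inHg.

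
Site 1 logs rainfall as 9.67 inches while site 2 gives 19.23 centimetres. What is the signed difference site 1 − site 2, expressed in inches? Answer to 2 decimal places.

2.10 in

site 2: 19.23 cm = 7.5709 in.
Difference: 9.6700 − 7.5709 = 2.10 in.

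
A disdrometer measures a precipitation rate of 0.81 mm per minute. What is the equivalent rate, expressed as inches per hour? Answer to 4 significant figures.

1.913 in/hour

0.81 mm/minute × 0.0393701 in/mm × 60 minute/hour = 1.913 in/hour.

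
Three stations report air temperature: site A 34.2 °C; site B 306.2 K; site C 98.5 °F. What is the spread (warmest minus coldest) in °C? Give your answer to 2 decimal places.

site B: 306.2 K = 33.050 °C.
site C: 98.5 °F = 36.944 °C.
Spread: 36.944 − 33.050 = 3.894 °C.

3.89 °C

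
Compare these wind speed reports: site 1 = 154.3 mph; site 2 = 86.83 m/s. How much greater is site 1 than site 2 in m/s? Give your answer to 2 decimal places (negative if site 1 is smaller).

site 1: 154.3 mph = 68.9783 m/s.
Difference: 68.9783 − 86.8300 = -17.85 m/s.

-17.85 m/s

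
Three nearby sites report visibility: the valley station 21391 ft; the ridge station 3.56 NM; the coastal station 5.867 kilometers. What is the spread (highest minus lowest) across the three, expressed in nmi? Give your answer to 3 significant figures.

the valley station: 21391 ft = 3.52051 nmi.
the coastal station: 5.867 km = 3.16793 nmi.
Spread: 3.56000 − 3.16793 = 0.392 nmi.

0.392 nmi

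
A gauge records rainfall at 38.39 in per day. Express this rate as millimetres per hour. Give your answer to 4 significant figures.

40.63 mm/hour

38.39 in/day × 25.4 mm/in × 0.0416667 day/hour = 40.63 mm/hour.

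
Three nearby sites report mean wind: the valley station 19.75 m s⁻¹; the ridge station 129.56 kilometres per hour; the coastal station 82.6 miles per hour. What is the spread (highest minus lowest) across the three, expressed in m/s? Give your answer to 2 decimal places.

17.18 m/s

the ridge station: 129.56 km/h = 35.9889 m/s.
the coastal station: 82.6 mph = 36.9255 m/s.
Spread: 36.9255 − 19.7500 = 17.18 m/s.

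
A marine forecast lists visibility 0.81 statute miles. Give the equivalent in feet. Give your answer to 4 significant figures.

1 SM = 5280 ft, so 0.81 × 5280 = 4277 ft.

4277 ft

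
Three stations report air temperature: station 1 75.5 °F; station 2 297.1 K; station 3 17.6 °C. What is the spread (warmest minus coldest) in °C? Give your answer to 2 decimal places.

station 1: 75.5 °F = 24.167 °C.
station 2: 297.1 K = 23.950 °C.
Spread: 24.167 − 17.600 = 6.567 °C.

6.57 °C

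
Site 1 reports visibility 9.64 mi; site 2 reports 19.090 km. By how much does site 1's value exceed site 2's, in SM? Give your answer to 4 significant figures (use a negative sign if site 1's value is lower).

site 2: 19.090 km = 11.86198 SM.
Difference: 9.64000 − 11.86198 = -2.222 SM.

-2.222 SM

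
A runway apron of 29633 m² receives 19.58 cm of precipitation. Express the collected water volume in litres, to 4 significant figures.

Depth: 19.58 cm × 10 = 195.8 mm.
1 mm over 1 m² is 1 L, so volume = 195.8 × 29633 = 5802141.4 L ≈ 5802000 L.

5802000 litres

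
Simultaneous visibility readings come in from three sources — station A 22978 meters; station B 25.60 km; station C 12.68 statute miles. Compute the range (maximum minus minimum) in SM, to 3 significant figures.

3.23 SM

station A: 22978 m = 14.2779 SM.
station B: 25.60 km = 15.9071 SM.
Spread: 15.9071 − 12.6800 = 3.23 SM.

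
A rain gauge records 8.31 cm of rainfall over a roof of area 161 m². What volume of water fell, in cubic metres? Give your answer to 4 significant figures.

13.38 cubic metres

Depth: 8.31 cm × 10 = 83.1 mm.
1 mm over 1 m² is 1 L, so volume = 83.1 × 161 = 13379.1 L = 13.38 m³.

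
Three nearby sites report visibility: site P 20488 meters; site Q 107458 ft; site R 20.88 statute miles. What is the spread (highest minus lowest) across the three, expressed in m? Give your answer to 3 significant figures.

site Q: 107458 ft = 32753.20 m.
site R: 20.88 SM = 33603.10 m.
Spread: 33603.10 − 20488.00 = 13100 m.

13100 m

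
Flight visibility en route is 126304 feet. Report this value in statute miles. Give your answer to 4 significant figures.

23.92 SM

1 ft = 0.000189394 SM, so 126304 × 0.000189394 = 23.92 SM.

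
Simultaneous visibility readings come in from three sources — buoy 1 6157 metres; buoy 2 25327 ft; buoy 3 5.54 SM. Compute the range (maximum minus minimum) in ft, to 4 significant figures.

buoy 1: 6157 m = 20200.13 ft.
buoy 3: 5.54 SM = 29251.20 ft.
Spread: 29251.20 − 20200.13 = 9051 ft.

9051 ft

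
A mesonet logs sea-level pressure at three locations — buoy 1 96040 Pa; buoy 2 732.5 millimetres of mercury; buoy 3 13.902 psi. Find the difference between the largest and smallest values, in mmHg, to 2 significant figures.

buoy 1: 96040 Pa = 720.36 mmHg.
buoy 3: 13.902 psi = 718.94 mmHg.
Spread: 732.50 − 718.94 = 14 mmHg.

14 mmHg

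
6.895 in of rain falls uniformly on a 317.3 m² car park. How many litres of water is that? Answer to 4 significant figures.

55570 litres

Depth: 6.895 in × 25.4 = 175.133 mm.
1 mm over 1 m² is 1 L, so volume = 175.133 × 317.3 = 55569.701 L ≈ 55570 L.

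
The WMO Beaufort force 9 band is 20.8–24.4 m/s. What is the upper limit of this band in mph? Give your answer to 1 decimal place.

20.8–24.4 m/s × 2.237 = 46.5–54.6 mph.

54.6 mph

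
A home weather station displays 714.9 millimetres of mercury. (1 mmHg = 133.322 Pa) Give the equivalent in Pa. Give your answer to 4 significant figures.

1 mmHg = 133.322 Pa, so 714.9 × 133.322 = 95310 Pa.

95310 Pa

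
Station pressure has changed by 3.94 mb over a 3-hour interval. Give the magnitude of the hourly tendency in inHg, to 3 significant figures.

3.94 mb / 3 h × 0.02953 inHg/mb = 0.0388 inHg/h.

0.0388 inHg per hour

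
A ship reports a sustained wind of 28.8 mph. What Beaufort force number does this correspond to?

28.8 mph = 12.9 m/s, which is Beaufort 6 (strong breeze, 10.8–13.8 m/s).

Beaufort force 6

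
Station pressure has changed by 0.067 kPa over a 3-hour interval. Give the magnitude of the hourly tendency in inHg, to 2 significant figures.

0.0066 inHg per hour

0.067 kPa / 3 h × 0.2953 inHg/kPa = 0.0066 inHg/h.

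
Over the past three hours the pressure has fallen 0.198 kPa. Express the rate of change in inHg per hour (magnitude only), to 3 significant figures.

0.198 kPa / 3 h × 0.2953 inHg/kPa = 0.0195 inHg/h.

0.0195 inHg per hour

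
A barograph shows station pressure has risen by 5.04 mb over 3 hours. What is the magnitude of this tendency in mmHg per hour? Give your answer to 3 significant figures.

5.04 mb / 3 h × 0.750062 mmHg/mb = 1.26 mmHg/h.

1.26 mmHg per hour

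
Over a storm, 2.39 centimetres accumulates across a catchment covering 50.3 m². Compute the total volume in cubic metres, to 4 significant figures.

1.202 cubic metres

Depth: 2.39 cm × 10 = 23.9 mm.
1 mm over 1 m² is 1 L, so volume = 23.9 × 50.3 = 1202.17 L = 1.202 m³.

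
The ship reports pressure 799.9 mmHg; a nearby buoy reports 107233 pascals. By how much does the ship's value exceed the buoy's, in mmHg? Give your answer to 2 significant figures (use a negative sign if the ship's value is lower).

the buoy: 107233 Pa = 804.314 mmHg.
Difference: 799.900 − 804.314 = -4.4 mmHg.

-4.4 mmHg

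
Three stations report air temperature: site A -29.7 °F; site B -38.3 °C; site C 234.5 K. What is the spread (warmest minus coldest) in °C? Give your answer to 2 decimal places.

4.37 °C

site A: -29.7 °F = -34.278 °C.
site C: 234.5 K = -38.650 °C.
Spread: (-34.278) − (-38.650) = 4.372 °C.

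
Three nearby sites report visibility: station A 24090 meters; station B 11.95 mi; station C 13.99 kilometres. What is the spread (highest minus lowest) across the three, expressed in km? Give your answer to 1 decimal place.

station A: 24090 m = 24.090 km.
station B: 11.95 SM = 19.232 km.
Spread: 24.090 − 13.990 = 10.1 km.

10.1 km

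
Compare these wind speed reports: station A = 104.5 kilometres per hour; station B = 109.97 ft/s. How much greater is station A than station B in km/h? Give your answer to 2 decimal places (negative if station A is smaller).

-16.17 km/h

station B: 109.97 ft/s = 120.6679 km/h.
Difference: 104.5000 − 120.6679 = -16.17 km/h.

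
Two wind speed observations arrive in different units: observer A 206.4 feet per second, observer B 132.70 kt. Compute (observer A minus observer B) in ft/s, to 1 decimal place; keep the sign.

observer B: 132.70 kt = 223.972 ft/s.
Difference: 206.400 − 223.972 = -17.6 ft/s.

-17.6 ft/s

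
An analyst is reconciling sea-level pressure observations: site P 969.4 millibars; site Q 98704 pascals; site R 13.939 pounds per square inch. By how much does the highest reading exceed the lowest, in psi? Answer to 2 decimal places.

site P: 969.4 mb = 14.0600 psi.
site Q: 98704 Pa = 14.3158 psi.
Spread: 14.3158 − 13.9390 = 0.38 psi.

0.38 psi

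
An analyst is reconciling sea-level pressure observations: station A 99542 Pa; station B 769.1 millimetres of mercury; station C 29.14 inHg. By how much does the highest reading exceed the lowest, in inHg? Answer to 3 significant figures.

station A: 99542 Pa = 29.3947 inHg.
station B: 769.1 mmHg = 30.2795 inHg.
Spread: 30.2795 − 29.1400 = 1.14 inHg.

1.14 inHg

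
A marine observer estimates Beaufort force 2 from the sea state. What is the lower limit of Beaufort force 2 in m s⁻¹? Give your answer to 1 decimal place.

Beaufort 2 (light breeze) spans 1.6–3.3 m/s.

1.6 m/s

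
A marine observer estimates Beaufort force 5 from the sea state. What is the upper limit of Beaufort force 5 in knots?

21 kt

Beaufort 5 (fresh breeze) spans 17–21 knots.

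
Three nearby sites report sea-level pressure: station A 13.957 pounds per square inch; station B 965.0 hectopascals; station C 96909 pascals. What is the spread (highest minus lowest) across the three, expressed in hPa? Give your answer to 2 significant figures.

6.8 hPa

station A: 13.957 psi = 962.301 hPa.
station C: 96909 Pa = 969.090 hPa.
Spread: 969.090 − 962.301 = 6.8 hPa.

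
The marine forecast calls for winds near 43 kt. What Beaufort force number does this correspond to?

43 kt lies in the Beaufort 9 band (strong gale, 41–47 kt).

Beaufort force 9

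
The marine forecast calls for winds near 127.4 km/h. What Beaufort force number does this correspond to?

Beaufort force 12

127.4 km/h = 35.4 m/s, which is Beaufort 12 (hurricane force, ≥32.7 m/s).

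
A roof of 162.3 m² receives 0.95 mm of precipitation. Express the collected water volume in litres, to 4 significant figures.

1 mm over 1 m² is 1 L, so volume = 0.95 × 162.3 = 154.185 L ≈ 154.2 L.

154.2 litres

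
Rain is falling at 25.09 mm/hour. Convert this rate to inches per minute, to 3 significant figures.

25.09 mm/hour × 0.0393701 in/mm × 0.0166667 hour/minute = 0.0165 in/minute.

0.0165 in/minute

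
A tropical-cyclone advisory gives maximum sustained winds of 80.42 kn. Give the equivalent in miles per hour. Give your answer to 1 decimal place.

1 kt = 1.15078 mph, so 80.42 × 1.15078 = 92.5 mph.

92.5 mph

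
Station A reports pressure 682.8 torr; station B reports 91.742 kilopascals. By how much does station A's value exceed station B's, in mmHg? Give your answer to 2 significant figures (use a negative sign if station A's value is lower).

station B: 91.742 kPa = 688.121 mmHg.
Difference: 682.800 − 688.121 = -5.3 mmHg.

-5.3 mmHg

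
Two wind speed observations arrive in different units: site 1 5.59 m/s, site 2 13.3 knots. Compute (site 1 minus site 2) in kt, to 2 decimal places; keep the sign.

site 1: 5.59 m/s = 10.8661 kt.
Difference: 10.8661 − 13.3000 = -2.43 kt.

-2.43 kt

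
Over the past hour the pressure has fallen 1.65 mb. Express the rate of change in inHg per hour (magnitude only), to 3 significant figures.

0.0487 inHg per hour

1.65 mb / 1 h × 0.02953 inHg/mb = 0.0487 inHg/h.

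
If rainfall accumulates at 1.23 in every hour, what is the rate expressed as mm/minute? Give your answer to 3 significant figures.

0.521 mm/minute

1.23 in/hour × 25.4 mm/in × 0.0166667 hour/minute = 0.521 mm/minute.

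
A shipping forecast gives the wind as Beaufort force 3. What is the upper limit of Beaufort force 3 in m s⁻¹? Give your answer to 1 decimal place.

5.4 m/s

Beaufort 3 (gentle breeze) spans 3.4–5.4 m/s.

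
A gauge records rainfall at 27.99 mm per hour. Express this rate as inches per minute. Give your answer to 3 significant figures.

27.99 mm/hour × 0.0393701 in/mm × 0.0166667 hour/minute = 0.0184 in/minute.

0.0184 in/minute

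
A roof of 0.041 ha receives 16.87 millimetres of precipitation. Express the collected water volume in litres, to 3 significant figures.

6920 litres

Area: 0.041 ha = 410 m².
1 mm over 1 m² is 1 L, so volume = 16.87 × 410 = 6916.7 L ≈ 6920 L.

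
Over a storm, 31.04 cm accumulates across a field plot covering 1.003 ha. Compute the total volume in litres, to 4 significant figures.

Depth: 31.04 cm × 10 = 310.4 mm.
Area: 1.003 ha = 10030 m².
1 mm over 1 m² is 1 L, so volume = 310.4 × 10030 = 3113312 L ≈ 3113000 L.

3113000 litres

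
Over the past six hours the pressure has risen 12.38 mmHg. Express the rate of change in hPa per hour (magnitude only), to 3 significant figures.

12.38 mmHg / 6 h × 1.33322 hPa/mmHg = 2.75 hPa/h.

2.75 hPa per hour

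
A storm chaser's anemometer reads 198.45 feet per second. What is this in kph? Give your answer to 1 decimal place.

1 ft/s = 1.09728 km/h, so 198.45 × 1.09728 = 217.8 km/h.

217.8 km/h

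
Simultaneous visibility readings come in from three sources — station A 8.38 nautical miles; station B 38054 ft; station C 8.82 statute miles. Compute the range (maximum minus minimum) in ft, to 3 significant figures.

station A: 8.38 nmi = 50917.85 ft.
station C: 8.82 SM = 46569.60 ft.
Spread: 50917.85 − 38054.00 = 12900 ft.

12900 ft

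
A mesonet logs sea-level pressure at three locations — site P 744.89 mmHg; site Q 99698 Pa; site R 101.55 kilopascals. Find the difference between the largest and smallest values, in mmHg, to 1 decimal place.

site Q: 99698 Pa = 747.796 mmHg.
site R: 101.55 kPa = 761.688 mmHg.
Spread: 761.688 − 744.890 = 16.8 mmHg.

16.8 mmHg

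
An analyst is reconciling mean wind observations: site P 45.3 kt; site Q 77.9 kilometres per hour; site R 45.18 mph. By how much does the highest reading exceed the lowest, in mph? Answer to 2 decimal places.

6.95 mph

site P: 45.3 kt = 52.1303 mph.
site Q: 77.9 km/h = 48.4048 mph.
Spread: 52.1303 − 45.1800 = 6.95 mph.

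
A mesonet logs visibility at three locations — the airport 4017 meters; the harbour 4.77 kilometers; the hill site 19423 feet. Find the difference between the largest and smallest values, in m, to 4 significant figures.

the harbour: 4.77 km = 4770.00 m.
the hill site: 19423 ft = 5920.13 m.
Spread: 5920.13 − 4017.00 = 1903 m.

1903 m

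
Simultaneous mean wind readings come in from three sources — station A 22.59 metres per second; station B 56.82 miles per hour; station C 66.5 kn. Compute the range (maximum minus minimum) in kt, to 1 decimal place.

22.6 kt

station A: 22.59 m/s = 43.911 kt.
station B: 56.82 mph = 49.375 kt.
Spread: 66.500 − 43.911 = 22.6 kt.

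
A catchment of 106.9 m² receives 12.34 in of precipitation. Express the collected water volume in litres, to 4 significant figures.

33510 litres

Depth: 12.34 in × 25.4 = 313.436 mm.
1 mm over 1 m² is 1 L, so volume = 313.436 × 106.9 = 33506.308 L ≈ 33510 L.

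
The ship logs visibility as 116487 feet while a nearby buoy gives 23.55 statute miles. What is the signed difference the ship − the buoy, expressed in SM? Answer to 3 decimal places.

the ship: 116487 ft = 22.06193 SM.
Difference: 22.06193 − 23.55000 = -1.488 SM.

-1.488 SM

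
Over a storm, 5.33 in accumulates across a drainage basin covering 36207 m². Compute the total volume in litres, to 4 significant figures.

4902000 litres

Depth: 5.33 in × 25.4 = 135.382 mm.
1 mm over 1 m² is 1 L, so volume = 135.382 × 36207 = 4901776.1 L ≈ 4902000 L.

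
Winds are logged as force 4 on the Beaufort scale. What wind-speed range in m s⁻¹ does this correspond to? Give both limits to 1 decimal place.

5.5 to 7.9 m/s

Beaufort 4 (moderate breeze) spans 5.5–7.9 m/s.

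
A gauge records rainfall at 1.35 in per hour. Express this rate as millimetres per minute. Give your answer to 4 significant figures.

1.35 in/hour × 25.4 mm/in × 0.0166667 hour/minute = 0.5715 mm/minute.

0.5715 mm/minute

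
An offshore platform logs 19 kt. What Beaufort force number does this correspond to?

Beaufort force 5

19 kt lies in the Beaufort 5 band (fresh breeze, 17–21 kt).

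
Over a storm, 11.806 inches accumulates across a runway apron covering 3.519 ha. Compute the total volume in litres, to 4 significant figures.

Depth: 11.806 in × 25.4 = 299.8724 mm.
Area: 3.519 ha = 35190 m².
1 mm over 1 m² is 1 L, so volume = 299.8724 × 35190 = 10552510 L ≈ 10550000 L.

10550000 litres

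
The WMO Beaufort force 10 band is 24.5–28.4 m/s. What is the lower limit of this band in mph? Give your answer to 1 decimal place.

54.8 mph

24.5–28.4 m/s × 2.237 = 54.8–63.5 mph.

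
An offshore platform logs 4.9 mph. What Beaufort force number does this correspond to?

Beaufort force 2

4.9 mph = 2.2 m/s, which is Beaufort 2 (light breeze, 1.6–3.3 m/s).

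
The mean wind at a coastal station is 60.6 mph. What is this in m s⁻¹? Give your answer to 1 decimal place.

27.1 m/s

1 mph = 0.44704 m/s, so 60.6 × 0.44704 = 27.1 m/s.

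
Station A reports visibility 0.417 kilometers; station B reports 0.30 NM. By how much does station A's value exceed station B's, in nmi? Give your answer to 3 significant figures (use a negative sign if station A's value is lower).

-0.0748 nmi

station A: 0.417 km = 0.225162 nmi.
Difference: 0.225162 − 0.300000 = -0.0748 nmi.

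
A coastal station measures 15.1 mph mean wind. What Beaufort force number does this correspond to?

Beaufort force 4

15.1 mph = 6.8 m/s, which is Beaufort 4 (moderate breeze, 5.5–7.9 m/s).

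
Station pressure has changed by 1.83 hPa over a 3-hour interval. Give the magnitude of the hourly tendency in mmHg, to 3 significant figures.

1.83 hPa / 3 h × 0.750062 mmHg/hPa = 0.458 mmHg/h.

0.458 mmHg per hour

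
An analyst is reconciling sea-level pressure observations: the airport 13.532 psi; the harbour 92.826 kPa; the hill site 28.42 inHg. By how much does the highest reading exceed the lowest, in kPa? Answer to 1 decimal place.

3.4 kPa

the airport: 13.532 psi = 93.300 kPa.
the hill site: 28.42 inHg = 96.241 kPa.
Spread: 96.241 − 92.826 = 3.4 kPa.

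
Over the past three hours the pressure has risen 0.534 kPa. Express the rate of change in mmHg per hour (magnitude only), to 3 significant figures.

0.534 kPa / 3 h × 7.50062 mmHg/kPa = 1.34 mmHg/h.

1.34 mmHg per hour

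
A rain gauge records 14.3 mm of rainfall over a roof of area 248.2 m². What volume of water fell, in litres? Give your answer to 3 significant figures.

1 mm over 1 m² is 1 L, so volume = 14.3 × 248.2 = 3549.26 L ≈ 3550 L.

3550 litres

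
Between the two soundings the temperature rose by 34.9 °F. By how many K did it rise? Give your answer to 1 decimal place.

Converting a difference, only the 9/5 scale factor applies: ΔK = 34.9 × 0.5556 = 19.4 K.

19.4 K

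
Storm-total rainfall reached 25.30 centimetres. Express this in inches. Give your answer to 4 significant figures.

9.961 in

1 cm = 0.393701 in, so 25.30 × 0.393701 = 9.961 in.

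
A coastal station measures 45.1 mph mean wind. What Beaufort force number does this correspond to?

45.1 mph = 20.2 m/s, which is Beaufort 8 (gale, 17.2–20.7 m/s).

Beaufort force 8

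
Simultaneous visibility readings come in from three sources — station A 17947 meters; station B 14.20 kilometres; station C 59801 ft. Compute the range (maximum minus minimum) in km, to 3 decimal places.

station A: 17947 m = 17.94700 km.
station C: 59801 ft = 18.22734 km.
Spread: 18.22734 − 14.20000 = 4.027 km.

4.027 km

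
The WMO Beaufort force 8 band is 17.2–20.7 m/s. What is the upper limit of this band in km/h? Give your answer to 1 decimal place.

74.5 km/h

17.2–20.7 m/s × 3.6 = 61.9–74.5 km/h.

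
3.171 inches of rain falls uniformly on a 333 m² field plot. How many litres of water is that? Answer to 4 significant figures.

26820 litres

Depth: 3.171 in × 25.4 = 80.5434 mm.
1 mm over 1 m² is 1 L, so volume = 80.5434 × 333 = 26820.952 L ≈ 26820 L.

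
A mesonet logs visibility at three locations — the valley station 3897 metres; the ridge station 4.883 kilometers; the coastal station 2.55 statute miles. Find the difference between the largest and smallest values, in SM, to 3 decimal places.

the valley station: 3897 m = 2.42148 SM.
the ridge station: 4.883 km = 3.03416 SM.
Spread: 3.03416 − 2.42148 = 0.613 SM.

0.613 SM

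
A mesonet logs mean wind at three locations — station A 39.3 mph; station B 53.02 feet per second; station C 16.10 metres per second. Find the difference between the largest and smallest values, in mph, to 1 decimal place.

3.3 mph

station B: 53.02 ft/s = 36.150 mph.
station C: 16.10 m/s = 36.015 mph.
Spread: 39.300 − 36.015 = 3.3 mph.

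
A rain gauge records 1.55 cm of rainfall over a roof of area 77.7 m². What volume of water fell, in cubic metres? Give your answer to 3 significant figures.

Depth: 1.55 cm × 10 = 15.5 mm.
1 mm over 1 m² is 1 L, so volume = 15.5 × 77.7 = 1204.35 L = 1.20 m³.

1.20 cubic metres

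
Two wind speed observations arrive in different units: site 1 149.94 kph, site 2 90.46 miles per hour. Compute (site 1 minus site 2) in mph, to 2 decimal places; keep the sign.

2.71 mph

site 1: 149.94 km/h = 93.1684 mph.
Difference: 93.1684 − 90.4600 = 2.71 mph.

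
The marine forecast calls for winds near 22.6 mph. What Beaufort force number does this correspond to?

Beaufort force 5

22.6 mph = 10.1 m/s, which is Beaufort 5 (fresh breeze, 8.0–10.7 m/s).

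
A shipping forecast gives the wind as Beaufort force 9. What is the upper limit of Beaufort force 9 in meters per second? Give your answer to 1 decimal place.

24.4 m/s

Beaufort 9 (strong gale) spans 20.8–24.4 m/s.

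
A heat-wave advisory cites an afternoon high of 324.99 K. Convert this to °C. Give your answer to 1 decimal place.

51.8 °C

°C = 324.99 − 273.15 = 51.8 °C.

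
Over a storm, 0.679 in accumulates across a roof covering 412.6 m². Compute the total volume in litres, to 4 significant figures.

Depth: 0.679 in × 25.4 = 17.2466 mm.
1 mm over 1 m² is 1 L, so volume = 17.2466 × 412.6 = 7115.9472 L ≈ 7116 L.

7116 litres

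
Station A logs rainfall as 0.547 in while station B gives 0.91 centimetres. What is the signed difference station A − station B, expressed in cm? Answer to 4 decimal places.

0.4794 cm

station A: 0.547 in = 1.389380 cm.
Difference: 1.389380 − 0.910000 = 0.4794 cm.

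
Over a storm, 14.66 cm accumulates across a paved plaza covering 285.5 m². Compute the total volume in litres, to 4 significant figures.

41850 litres

Depth: 14.66 cm × 10 = 146.6 mm.
1 mm over 1 m² is 1 L, so volume = 146.6 × 285.5 = 41854.3 L ≈ 41850 L.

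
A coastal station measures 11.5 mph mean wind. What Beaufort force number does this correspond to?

11.5 mph = 5.1 m/s, which is Beaufort 3 (gentle breeze, 3.4–5.4 m/s).

Beaufort force 3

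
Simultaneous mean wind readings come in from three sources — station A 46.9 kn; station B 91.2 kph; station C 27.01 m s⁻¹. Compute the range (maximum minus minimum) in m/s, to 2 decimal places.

station A: 46.9 kt = 24.1274 m/s.
station B: 91.2 km/h = 25.3333 m/s.
Spread: 27.0100 − 24.1274 = 2.88 m/s.

2.88 m/s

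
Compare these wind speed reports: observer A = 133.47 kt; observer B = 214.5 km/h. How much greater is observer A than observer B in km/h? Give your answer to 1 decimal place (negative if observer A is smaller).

32.7 km/h

observer A: 133.47 kt = 247.186 km/h.
Difference: 247.186 − 214.500 = 32.7 km/h.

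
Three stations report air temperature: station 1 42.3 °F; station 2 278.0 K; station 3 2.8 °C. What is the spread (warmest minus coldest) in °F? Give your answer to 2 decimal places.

station 1: 42.3 °F = 5.722 °C.
station 2: 278.0 K = 4.850 °C.
Spread: 5.722 − 2.800 = 2.922 °C = 5.26 °F.

5.26 °F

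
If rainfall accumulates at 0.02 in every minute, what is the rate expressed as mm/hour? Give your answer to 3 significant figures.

0.02 in/minute × 25.4 mm/in × 60 minute/hour = 30.5 mm/hour.

30.5 mm/hour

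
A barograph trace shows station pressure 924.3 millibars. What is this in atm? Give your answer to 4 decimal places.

1 mb = 0.000986923 atm, so 924.3 × 0.000986923 = 0.9122 atm.

0.9122 atm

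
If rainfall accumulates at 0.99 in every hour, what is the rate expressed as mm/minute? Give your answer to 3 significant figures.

0.419 mm/minute

0.99 in/hour × 25.4 mm/in × 0.0166667 hour/minute = 0.419 mm/minute.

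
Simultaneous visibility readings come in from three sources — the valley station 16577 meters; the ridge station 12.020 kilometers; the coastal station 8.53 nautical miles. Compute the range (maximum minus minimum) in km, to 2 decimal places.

the valley station: 16577 m = 16.5770 km.
the coastal station: 8.53 nmi = 15.7976 km.
Spread: 16.5770 − 12.0200 = 4.56 km.

4.56 km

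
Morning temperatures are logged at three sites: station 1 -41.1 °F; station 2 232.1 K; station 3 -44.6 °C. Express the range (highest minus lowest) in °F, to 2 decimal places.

7.18 °F

station 1: -41.1 °F = -40.611 °C.
station 2: 232.1 K = -41.050 °C.
Spread: (-40.611) − (-44.600) = 3.989 °C = 7.18 °F.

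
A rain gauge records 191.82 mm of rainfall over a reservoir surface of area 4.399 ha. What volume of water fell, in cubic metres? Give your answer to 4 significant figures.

Area: 4.399 ha = 43990 m².
1 mm over 1 m² is 1 L, so volume = 191.82 × 43990 = 8438161.8 L = 8438 m³.

8438 cubic metres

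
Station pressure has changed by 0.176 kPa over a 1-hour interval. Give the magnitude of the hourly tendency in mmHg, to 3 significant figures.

1.32 mmHg per hour

0.176 kPa / 1 h × 7.50062 mmHg/kPa = 1.32 mmHg/h.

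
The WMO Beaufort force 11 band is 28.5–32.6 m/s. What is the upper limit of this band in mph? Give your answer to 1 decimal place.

28.5–32.6 m/s × 2.237 = 63.8–72.9 mph.

72.9 mph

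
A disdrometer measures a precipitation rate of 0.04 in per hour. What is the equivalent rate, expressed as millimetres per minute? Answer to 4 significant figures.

0.04 in/hour × 25.4 mm/in × 0.0166667 hour/minute = 0.01693 mm/minute.

0.01693 mm/minute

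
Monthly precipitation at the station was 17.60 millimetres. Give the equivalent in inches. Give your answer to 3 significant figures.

1 mm = 0.0393701 in, so 17.60 × 0.0393701 = 0.693 in.

0.693 in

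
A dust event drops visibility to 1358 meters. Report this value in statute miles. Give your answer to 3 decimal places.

0.844 SM

1 m = 0.000621371 SM, so 1358 × 0.000621371 = 0.844 SM.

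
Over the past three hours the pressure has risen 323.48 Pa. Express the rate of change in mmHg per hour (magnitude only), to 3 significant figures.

0.809 mmHg per hour

323.48 Pa / 3 h × 0.00750062 mmHg/Pa = 0.809 mmHg/h.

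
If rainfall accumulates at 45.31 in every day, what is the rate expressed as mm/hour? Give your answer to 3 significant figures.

45.31 in/day × 25.4 mm/in × 0.0416667 day/hour = 48.0 mm/hour.

48.0 mm/hour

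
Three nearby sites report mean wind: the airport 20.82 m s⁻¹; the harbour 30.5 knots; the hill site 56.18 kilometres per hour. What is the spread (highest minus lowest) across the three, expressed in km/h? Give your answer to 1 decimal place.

18.8 km/h

the airport: 20.82 m/s = 74.952 km/h.
the harbour: 30.5 kt = 56.486 km/h.
Spread: 74.952 − 56.180 = 18.8 km/h.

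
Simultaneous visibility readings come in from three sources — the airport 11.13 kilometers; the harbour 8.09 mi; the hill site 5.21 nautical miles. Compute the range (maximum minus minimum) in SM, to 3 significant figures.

the airport: 11.13 km = 6.9159 SM.
the hill site: 5.21 nmi = 5.9956 SM.
Spread: 8.0900 − 5.9956 = 2.09 SM.

2.09 SM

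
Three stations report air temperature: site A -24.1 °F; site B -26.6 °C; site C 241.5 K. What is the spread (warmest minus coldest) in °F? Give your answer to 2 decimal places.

9.09 °F

site A: -24.1 °F = -31.167 °C.
site C: 241.5 K = -31.650 °C.
Spread: (-26.600) − (-31.650) = 5.050 °C = 9.09 °F.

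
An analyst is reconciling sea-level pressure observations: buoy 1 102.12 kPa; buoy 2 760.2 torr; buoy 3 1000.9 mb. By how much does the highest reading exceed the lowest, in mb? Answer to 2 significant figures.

20 mb

buoy 1: 102.12 kPa = 1021.20 mb.
buoy 2: 760.2 mmHg = 1013.52 mb.
Spread: 1021.20 − 1000.90 = 20 mb.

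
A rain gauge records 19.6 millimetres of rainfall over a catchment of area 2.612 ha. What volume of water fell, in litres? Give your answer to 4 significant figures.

512000 litres

Area: 2.612 ha = 26120 m².
1 mm over 1 m² is 1 L, so volume = 19.6 × 26120 = 511952 L ≈ 512000 L.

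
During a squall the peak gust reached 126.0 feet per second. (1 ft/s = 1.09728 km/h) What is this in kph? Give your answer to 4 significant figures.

138.3 km/h

1 ft/s = 1.09728 km/h, so 126.0 × 1.09728 = 138.3 km/h.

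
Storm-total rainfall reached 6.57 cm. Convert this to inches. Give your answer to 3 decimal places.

2.587 in

1 cm = 0.393701 in, so 6.57 × 0.393701 = 2.587 in.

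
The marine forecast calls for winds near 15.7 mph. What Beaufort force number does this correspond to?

15.7 mph = 7.0 m/s, which is Beaufort 4 (moderate breeze, 5.5–7.9 m/s).

Beaufort force 4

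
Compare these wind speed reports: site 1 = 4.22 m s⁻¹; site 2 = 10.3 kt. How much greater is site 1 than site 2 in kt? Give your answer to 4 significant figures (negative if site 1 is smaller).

-2.097 kt

site 1: 4.22 m/s = 8.20302 kt.
Difference: 8.20302 − 10.30000 = -2.097 kt.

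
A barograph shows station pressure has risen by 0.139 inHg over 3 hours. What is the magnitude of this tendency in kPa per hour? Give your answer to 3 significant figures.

0.157 kPa per hour

0.139 inHg / 3 h × 3.38639 kPa/inHg = 0.157 kPa/h.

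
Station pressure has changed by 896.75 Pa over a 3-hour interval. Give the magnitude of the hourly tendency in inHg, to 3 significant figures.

0.0883 inHg per hour

896.75 Pa / 3 h × 0.0002953 inHg/Pa = 0.0883 inHg/h.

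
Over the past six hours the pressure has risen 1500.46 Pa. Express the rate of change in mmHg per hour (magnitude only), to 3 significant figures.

1.88 mmHg per hour

1500.46 Pa / 6 h × 0.00750062 mmHg/Pa = 1.88 mmHg/h.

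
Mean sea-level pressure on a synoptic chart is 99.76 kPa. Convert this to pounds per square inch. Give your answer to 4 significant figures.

14.47 psi

1 kPa = 0.145038 psi, so 99.76 × 0.145038 = 14.47 psi.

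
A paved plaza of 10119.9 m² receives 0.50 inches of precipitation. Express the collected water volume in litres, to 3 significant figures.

129000 litres

Depth: 0.50 in × 25.4 = 12.7 mm.
1 mm over 1 m² is 1 L, so volume = 12.7 × 10119.9 = 128522.73 L ≈ 129000 L.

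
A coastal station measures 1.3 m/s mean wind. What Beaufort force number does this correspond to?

Beaufort force 1

1.3 m/s lies in the Beaufort 1 band (light air, 0.3–1.5 m/s).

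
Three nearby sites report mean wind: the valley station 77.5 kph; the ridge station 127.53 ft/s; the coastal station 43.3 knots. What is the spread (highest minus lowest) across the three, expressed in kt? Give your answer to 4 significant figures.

33.71 kt

the valley station: 77.5 km/h = 41.8467 kt.
the ridge station: 127.53 ft/s = 75.5595 kt.
Spread: 75.5595 − 41.8467 = 33.71 kt.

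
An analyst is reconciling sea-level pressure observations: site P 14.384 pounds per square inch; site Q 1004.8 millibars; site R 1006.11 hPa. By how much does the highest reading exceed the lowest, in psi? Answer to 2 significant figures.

0.21 psi

site Q: 1004.8 mb = 14.5734 psi.
site R: 1006.11 hPa = 14.5924 psi.
Spread: 14.5924 − 14.3840 = 0.21 psi.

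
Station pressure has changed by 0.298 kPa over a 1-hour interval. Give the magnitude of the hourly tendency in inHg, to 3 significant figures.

0.298 kPa / 1 h × 0.2953 inHg/kPa = 0.0880 inHg/h.

0.0880 inHg per hour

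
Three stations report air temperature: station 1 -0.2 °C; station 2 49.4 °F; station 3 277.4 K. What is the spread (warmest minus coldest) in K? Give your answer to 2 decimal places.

station 2: 49.4 °F = 9.667 °C.
station 3: 277.4 K = 4.250 °C.
Spread: 9.667 − (-0.200) = 9.867 °C.

9.87 K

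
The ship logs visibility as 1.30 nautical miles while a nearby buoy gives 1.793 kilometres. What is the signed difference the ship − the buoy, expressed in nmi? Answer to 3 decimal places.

0.332 nmi

the buoy: 1.793 km = 0.96814 nmi.
Difference: 1.30000 − 0.96814 = 0.332 nmi.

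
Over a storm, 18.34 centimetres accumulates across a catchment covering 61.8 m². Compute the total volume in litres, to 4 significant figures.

Depth: 18.34 cm × 10 = 183.4 mm.
1 mm over 1 m² is 1 L, so volume = 183.4 × 61.8 = 11334.12 L ≈ 11330 L.

11330 litres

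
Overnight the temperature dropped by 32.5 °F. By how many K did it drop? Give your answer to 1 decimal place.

Converting a difference, only the 9/5 scale factor applies: ΔK = 32.5 × 0.5556 = 18.1 K.

18.1 K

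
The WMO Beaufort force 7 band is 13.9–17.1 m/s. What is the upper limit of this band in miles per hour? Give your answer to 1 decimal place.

38.3 mph

13.9–17.1 m/s × 2.237 = 31.1–38.3 mph.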